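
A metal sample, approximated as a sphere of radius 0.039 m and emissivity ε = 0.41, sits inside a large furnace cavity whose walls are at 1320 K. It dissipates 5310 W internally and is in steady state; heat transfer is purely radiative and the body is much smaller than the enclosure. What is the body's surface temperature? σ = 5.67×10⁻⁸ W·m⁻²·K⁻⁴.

T ≈ 1970 K

For a small grey body in a large enclosure, net radiated power = εσA(T⁴ − T_w⁴).
Steady state: P = εσA(T⁴ − T_w⁴) with A = 4πr² = 0.01911 m².
T⁴ = P/(εσA) + T_w⁴ = 5310/(0.41·5.67×10⁻⁸·0.01911) + (1320)⁴
    = 1.195×10¹³ + 3.036×10¹² = 1.499×10¹³ K⁴.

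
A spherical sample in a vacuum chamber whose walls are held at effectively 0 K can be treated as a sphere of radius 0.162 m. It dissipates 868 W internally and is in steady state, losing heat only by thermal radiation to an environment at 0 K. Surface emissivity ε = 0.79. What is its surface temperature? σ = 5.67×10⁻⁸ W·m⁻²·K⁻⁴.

T ≈ 492 K

Steady state: internal power = radiated power, P = εσA T⁴.
Radiating area A = 4πr² = 0.3298 m².
T⁴ = P/(εσA) = 868/(0.79·5.67×10⁻⁸·0.3298) = 5.876×10¹⁰ K⁴.
T = (5.876×10¹⁰)^(1/4).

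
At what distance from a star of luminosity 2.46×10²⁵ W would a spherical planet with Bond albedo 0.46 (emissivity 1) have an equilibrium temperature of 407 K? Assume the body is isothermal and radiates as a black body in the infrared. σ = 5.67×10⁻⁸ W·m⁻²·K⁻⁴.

For an isothermal black-emitting sphere, (1−a)S·πr² = σ·4πr²·T⁴ ⇒ S = 4σT⁴/(1−a).
S = 4·5.67×10⁻⁸·(407)⁴/0.540 = 11520 W/m².
Flux falls as S = L/(4πd²), so d = √(L/(4πS)) = √(2.46×10²⁵/(4π·11520)).

d ≈ 1.30×10¹⁰ m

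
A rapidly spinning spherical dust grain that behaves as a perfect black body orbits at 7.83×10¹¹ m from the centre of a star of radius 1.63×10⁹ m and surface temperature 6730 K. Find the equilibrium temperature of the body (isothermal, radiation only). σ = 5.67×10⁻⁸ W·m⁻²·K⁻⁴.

The star's surface emits σT_*⁴; at distance d the flux is S = σT_*⁴(R_*/d)².
S = 5.67×10⁻⁸·(6730)⁴·(1.63×10⁹/7.83×10¹¹)² = 504.1 W/m².
For an isothermal sphere T⁴ = (1−a)S/(4σ) = 2.223×10⁹ K⁴.

T ≈ 217 K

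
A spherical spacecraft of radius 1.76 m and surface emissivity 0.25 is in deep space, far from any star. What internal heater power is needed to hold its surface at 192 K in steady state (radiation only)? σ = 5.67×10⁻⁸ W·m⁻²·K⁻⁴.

P ≈ 750 W

P = εσ·4πr²·T⁴.
4πr² = 38.93 m²; T⁴ = 1.359×10⁹ K⁴.
P = 0.25·5.67×10⁻⁸·38.93·1.359×10⁹.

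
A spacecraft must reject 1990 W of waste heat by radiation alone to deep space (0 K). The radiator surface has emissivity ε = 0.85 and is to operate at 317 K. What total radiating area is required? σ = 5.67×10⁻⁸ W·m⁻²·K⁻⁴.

P = εσA T⁴ ⇒ A = P/(εσT⁴).
T⁴ = 1.010×10¹⁰ K⁴.
A = 1990/(0.85 × 5.67×10⁻⁸ × 1.010×10¹⁰).

A ≈ 4.09 m²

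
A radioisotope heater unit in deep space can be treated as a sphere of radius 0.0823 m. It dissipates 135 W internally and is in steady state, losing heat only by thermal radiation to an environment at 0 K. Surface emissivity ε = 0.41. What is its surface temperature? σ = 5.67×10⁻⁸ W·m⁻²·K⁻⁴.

Steady state: internal power = radiated power, P = εσA T⁴.
Radiating area A = 4πr² = 0.08512 m².
T⁴ = P/(εσA) = 135/(0.41·5.67×10⁻⁸·0.08512) = 6.823×10¹⁰ K⁴.
T = (6.823×10¹⁰)^(1/4).

T ≈ 511 K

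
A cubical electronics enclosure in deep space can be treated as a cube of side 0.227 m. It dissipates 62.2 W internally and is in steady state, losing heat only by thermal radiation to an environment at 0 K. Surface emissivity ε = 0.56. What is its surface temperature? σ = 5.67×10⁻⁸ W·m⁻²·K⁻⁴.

Steady state: internal power = radiated power, P = εσA T⁴.
Radiating area A = 6L² = 0.3092 m².
T⁴ = P/(εσA) = 62.2/(0.56·5.67×10⁻⁸·0.3092) = 6.336×10⁹ K⁴.
T = (6.336×10⁹)^(1/4).

T ≈ 282 K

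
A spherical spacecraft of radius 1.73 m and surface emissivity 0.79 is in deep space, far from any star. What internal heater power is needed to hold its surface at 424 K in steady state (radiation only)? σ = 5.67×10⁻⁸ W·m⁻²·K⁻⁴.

P = εσ·4πr²·T⁴.
4πr² = 37.61 m²; T⁴ = 3.232×10¹⁰ K⁴.
P = 0.79·5.67×10⁻⁸·37.61·3.232×10¹⁰.

P ≈ 54400 W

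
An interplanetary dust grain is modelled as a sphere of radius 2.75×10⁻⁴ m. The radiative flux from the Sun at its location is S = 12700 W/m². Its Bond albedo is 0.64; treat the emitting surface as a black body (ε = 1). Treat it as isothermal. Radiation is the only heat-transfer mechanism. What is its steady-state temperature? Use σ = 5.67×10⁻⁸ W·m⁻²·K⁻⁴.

T ≈ 377 K

At equilibrium, absorbed power = emitted power.
Absorbing cross-section = πr² = 2.376×10⁻⁷ m²; emitting surface = 4πr² = 9.503×10⁻⁷ m² (ratio 4).
(1−a)S·A_cross = εσ·A_surf·T⁴  ⇒  T⁴ = (1−a)S/(4σ).
T⁴ = 0.360·12700/(4·5.67×10⁻⁸) = 2.016×10¹⁰ K⁴.
T = (2.016×10¹⁰)^(1/4).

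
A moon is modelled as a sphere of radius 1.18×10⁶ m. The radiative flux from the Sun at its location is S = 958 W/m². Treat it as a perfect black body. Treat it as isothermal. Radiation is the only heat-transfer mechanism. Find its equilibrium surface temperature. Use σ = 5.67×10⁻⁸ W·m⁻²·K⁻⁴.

T ≈ 255 K

At equilibrium, absorbed power = emitted power.
Absorbing cross-section = πr² = 4.374×10¹² m²; emitting surface = 4πr² = 1.750×10¹³ m² (ratio 4).
S·A_cross = εσ·A_surf·T⁴  ⇒  T⁴ = S/(4σ).
T⁴ = 1.00·958/(4·5.67×10⁻⁸) = 4.224×10⁹ K⁴.
T = (4.224×10⁹)^(1/4).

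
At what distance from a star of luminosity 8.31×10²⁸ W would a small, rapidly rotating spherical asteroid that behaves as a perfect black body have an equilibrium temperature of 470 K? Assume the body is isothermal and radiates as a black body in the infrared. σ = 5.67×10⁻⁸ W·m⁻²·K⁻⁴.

d ≈ 7.73×10¹¹ m

For an isothermal black-emitting sphere, (1−a)S·πr² = σ·4πr²·T⁴ ⇒ S = 4σT⁴/(1−a).
S = 4·5.67×10⁻⁸·(470)⁴/1.00 = 11070 W/m².
Flux falls as S = L/(4πd²), so d = √(L/(4πS)) = √(8.31×10²⁸/(4π·11070)).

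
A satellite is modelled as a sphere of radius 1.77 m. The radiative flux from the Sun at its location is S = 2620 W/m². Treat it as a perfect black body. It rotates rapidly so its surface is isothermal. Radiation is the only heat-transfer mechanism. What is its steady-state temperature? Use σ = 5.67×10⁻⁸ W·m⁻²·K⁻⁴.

At equilibrium, absorbed power = emitted power.
Absorbing cross-section = πr² = 9.842 m²; emitting surface = 4πr² = 39.37 m² (ratio 4).
S·A_cross = εσ·A_surf·T⁴  ⇒  T⁴ = S/(4σ).
T⁴ = 1.00·2620/(4·5.67×10⁻⁸) = 1.155×10¹⁰ K⁴.
T = (1.155×10¹⁰)^(1/4).

T ≈ 328 K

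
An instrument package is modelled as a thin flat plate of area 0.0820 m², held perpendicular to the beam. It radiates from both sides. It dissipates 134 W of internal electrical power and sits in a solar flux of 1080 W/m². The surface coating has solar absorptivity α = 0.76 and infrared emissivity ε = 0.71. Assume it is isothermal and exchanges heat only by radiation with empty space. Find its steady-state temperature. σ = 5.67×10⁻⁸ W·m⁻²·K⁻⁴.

At steady state, absorbed solar power + internal power = radiated power.
Absorbed: α·S·A_cross = 0.76·1080·0.08200 = 67.31 W (cross-section A).
Total input = 67.31 + 134 = 201.3 W.
Radiated: εσ·A_surf·T⁴ with A_surf = 2A = 0.1640 m².
T⁴ = 201.3/(0.71·5.67×10⁻⁸·0.1640) = 3.049×10¹⁰ K⁴.

T ≈ 418 K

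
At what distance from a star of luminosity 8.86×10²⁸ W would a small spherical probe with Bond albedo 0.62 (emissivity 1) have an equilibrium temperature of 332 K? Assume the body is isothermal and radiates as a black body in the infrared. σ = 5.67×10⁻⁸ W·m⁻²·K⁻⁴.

For an isothermal black-emitting sphere, (1−a)S·πr² = σ·4πr²·T⁴ ⇒ S = 4σT⁴/(1−a).
S = 4·5.67×10⁻⁸·(332)⁴/0.380 = 7251 W/m².
Flux falls as S = L/(4πd²), so d = √(L/(4πS)) = √(8.86×10²⁸/(4π·7251)).

d ≈ 9.86×10¹¹ m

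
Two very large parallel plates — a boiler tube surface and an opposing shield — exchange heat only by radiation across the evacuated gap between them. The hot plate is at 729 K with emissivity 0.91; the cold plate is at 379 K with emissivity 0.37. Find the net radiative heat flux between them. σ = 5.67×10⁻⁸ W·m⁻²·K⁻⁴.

For two infinite grey parallel plates, q = σ(T₁⁴ − T₂⁴)/(1/ε₁ + 1/ε₂ − 1).
T₁⁴ − T₂⁴ = 2.824×10¹¹ − 2.063×10¹⁰ = 2.618×10¹¹ K⁴.
1/ε₁ + 1/ε₂ − 1 = 1.099 + 2.703 − 1 = 2.802.
q = 5.67×10⁻⁸ × 2.618×10¹¹ / 2.802.

q ≈ 5300 W/m²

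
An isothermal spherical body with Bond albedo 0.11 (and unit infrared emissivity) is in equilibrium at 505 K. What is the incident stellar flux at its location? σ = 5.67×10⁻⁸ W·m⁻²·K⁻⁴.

S ≈ 16600 W/m²

(1−a)S·πr² = σ·4πr²·T⁴ ⇒ S = 4σT⁴/(1−a).
S = 4·5.67×10⁻⁸·6.504×10¹⁰/0.890.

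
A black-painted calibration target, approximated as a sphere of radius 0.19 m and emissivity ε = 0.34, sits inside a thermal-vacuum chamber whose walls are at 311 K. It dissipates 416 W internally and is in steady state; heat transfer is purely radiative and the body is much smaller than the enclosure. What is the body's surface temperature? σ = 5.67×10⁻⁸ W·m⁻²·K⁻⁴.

For a small grey body in a large enclosure, net radiated power = εσA(T⁴ − T_w⁴).
Steady state: P = εσA(T⁴ − T_w⁴) with A = 4πr² = 0.4536 m².
T⁴ = P/(εσA) + T_w⁴ = 416/(0.34·5.67×10⁻⁸·0.4536) + (311)⁴
    = 4.757×10¹⁰ + 9.355×10⁹ = 5.692×10¹⁰ K⁴.

T ≈ 488 K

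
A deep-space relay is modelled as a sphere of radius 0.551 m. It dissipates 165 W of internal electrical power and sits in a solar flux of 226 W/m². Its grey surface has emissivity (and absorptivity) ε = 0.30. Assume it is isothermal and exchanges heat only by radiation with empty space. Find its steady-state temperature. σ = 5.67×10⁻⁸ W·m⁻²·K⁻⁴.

T ≈ 244 K

At steady state, absorbed solar power + internal power = radiated power.
Absorbed: α·S·A_cross = 0.30·226·0.9538 = 64.67 W (cross-section πr²).
Total input = 64.67 + 165 = 229.7 W.
Radiated: εσ·A_surf·T⁴ with A_surf = 4πr² = 3.815 m².
T⁴ = 229.7/(0.30·5.67×10⁻⁸·3.815) = 3.539×10⁹ K⁴.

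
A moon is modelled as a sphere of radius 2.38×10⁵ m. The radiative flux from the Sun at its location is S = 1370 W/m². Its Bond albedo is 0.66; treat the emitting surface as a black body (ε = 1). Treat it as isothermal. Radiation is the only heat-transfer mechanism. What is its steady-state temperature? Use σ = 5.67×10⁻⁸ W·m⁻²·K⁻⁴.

T ≈ 213 K

At equilibrium, absorbed power = emitted power.
Absorbing cross-section = πr² = 1.780×10¹¹ m²; emitting surface = 4πr² = 7.118×10¹¹ m² (ratio 4).
(1−a)S·A_cross = εσ·A_surf·T⁴  ⇒  T⁴ = (1−a)S/(4σ).
T⁴ = 0.340·1370/(4·5.67×10⁻⁸) = 2.054×10⁹ K⁴.
T = (2.054×10⁹)^(1/4).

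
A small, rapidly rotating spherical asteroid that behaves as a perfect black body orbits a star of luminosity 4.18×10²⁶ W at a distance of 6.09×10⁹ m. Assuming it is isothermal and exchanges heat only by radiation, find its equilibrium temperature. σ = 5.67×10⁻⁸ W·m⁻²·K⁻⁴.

T ≈ 1410 K

First find the stellar flux at distance d: S = L/(4πd²) = 4.18×10²⁶/(4π·(6.09×10⁹)²) = 8.969×10⁵ W/m².
For an isothermal sphere, absorbed (1−a)S·πr² = emitted σ·4πr²·T⁴, so T⁴ = (1−a)S/(4σ).
T⁴ = 1.00·8.969×10⁵/(4·5.67×10⁻⁸) = 3.954×10¹² K⁴.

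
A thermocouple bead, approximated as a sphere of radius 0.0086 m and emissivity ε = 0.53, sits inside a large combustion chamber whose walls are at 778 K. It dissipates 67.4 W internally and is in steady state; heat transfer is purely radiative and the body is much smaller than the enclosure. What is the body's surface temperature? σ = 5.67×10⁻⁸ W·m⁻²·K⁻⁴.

T ≈ 1290 K

For a small grey body in a large enclosure, net radiated power = εσA(T⁴ − T_w⁴).
Steady state: P = εσA(T⁴ − T_w⁴) with A = 4πr² = 9.294×10⁻⁴ m².
T⁴ = P/(εσA) + T_w⁴ = 67.4/(0.53·5.67×10⁻⁸·9.294×10⁻⁴) + (778)⁴
    = 2.413×10¹² + 3.664×10¹¹ = 2.780×10¹² K⁴.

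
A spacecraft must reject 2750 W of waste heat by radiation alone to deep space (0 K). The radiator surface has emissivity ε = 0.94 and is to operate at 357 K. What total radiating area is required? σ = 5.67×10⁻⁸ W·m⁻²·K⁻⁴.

A ≈ 3.18 m²

P = εσA T⁴ ⇒ A = P/(εσT⁴).
T⁴ = 1.624×10¹⁰ K⁴.
A = 2750/(0.94 × 5.67×10⁻⁸ × 1.624×10¹⁰).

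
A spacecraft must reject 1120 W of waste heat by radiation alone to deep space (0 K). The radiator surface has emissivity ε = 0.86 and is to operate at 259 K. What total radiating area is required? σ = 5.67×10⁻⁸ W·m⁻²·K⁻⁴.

P = εσA T⁴ ⇒ A = P/(εσT⁴).
T⁴ = 4.500×10⁹ K⁴.
A = 1120/(0.86 × 5.67×10⁻⁸ × 4.500×10⁹).

A ≈ 5.10 m²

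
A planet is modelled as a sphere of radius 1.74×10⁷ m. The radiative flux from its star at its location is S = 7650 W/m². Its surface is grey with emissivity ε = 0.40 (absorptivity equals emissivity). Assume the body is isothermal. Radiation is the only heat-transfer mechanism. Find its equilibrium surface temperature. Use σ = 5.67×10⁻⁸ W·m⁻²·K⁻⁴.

At equilibrium, absorbed power = emitted power.
Absorbing cross-section = πr² = 9.511×10¹⁴ m²; emitting surface = 4πr² = 3.805×10¹⁵ m² (ratio 4).
εS·A_cross = εσ·A_surf·T⁴  ⇒  T⁴ = S/(4σ)   (ε cancels).
T⁴ = 7650/(4·5.67×10⁻⁸) = 3.373×10¹⁰ K⁴.
T = (3.373×10¹⁰)^(1/4).

T ≈ 429 K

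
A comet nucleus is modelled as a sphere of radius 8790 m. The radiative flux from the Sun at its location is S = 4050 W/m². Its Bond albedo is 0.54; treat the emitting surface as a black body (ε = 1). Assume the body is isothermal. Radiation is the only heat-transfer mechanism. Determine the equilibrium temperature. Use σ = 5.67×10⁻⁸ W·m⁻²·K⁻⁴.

At equilibrium, absorbed power = emitted power.
Absorbing cross-section = πr² = 2.427×10⁸ m²; emitting surface = 4πr² = 9.709×10⁸ m² (ratio 4).
(1−a)S·A_cross = εσ·A_surf·T⁴  ⇒  T⁴ = (1−a)S/(4σ).
T⁴ = 0.460·4050/(4·5.67×10⁻⁸) = 8.214×10⁹ K⁴.
T = (8.214×10⁹)^(1/4).

T ≈ 301 K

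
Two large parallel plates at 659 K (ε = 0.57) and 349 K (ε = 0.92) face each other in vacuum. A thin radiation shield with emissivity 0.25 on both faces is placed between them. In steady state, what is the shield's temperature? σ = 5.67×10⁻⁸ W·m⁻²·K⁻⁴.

In steady state the net flux on the hot side equals that on the cold side.
σ(T₁⁴−T_s⁴)/D₁ = σ(T_s⁴−T₂⁴)/D₂, with D₁ = 1/ε₁+1/ε_s−1 = 4.754, D₂ = 1/ε_s+1/ε₂−1 = 4.087.
Solve for T_s⁴: T_s⁴ = (D₂·T₁⁴ + D₁·T₂⁴)/(D₁+D₂) = 9.516×10¹⁰ K⁴.

T_s ≈ 555 K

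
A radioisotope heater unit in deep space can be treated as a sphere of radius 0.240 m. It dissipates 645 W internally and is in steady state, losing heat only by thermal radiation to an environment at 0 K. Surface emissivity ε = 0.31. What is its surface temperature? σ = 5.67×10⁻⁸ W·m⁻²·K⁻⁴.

T ≈ 475 K

Steady state: internal power = radiated power, P = εσA T⁴.
Radiating area A = 4πr² = 0.7238 m².
T⁴ = P/(εσA) = 645/(0.31·5.67×10⁻⁸·0.7238) = 5.070×10¹⁰ K⁴.
T = (5.070×10¹⁰)^(1/4).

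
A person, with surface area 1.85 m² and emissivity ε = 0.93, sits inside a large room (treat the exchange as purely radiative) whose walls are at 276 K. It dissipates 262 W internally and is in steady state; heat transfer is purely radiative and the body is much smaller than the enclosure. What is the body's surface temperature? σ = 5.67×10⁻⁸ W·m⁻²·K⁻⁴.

For a small grey body in a large enclosure, net radiated power = εσA(T⁴ − T_w⁴).
Steady state: P = εσA(T⁴ − T_w⁴) with A = 1.85 m².
T⁴ = P/(εσA) + T_w⁴ = 262/(0.93·5.67×10⁻⁸·1.850) + (276)⁴
    = 2.686×10⁹ + 5.803×10⁹ = 8.489×10⁹ K⁴.

T ≈ 304 K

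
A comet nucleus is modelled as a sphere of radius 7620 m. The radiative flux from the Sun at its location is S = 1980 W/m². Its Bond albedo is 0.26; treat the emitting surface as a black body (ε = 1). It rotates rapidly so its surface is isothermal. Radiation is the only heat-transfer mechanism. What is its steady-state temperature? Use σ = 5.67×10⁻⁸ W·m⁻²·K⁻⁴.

At equilibrium, absorbed power = emitted power.
Absorbing cross-section = πr² = 1.824×10⁸ m²; emitting surface = 4πr² = 7.297×10⁸ m² (ratio 4).
(1−a)S·A_cross = εσ·A_surf·T⁴  ⇒  T⁴ = (1−a)S/(4σ).
T⁴ = 0.740·1980/(4·5.67×10⁻⁸) = 6.460×10⁹ K⁴.
T = (6.460×10⁹)^(1/4).

T ≈ 284 K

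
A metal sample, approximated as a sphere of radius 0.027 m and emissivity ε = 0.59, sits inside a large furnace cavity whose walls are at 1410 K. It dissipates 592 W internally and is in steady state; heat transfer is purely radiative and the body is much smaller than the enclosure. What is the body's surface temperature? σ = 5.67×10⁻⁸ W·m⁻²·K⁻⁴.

For a small grey body in a large enclosure, net radiated power = εσA(T⁴ − T_w⁴).
Steady state: P = εσA(T⁴ − T_w⁴) with A = 4πr² = 0.009161 m².
T⁴ = P/(εσA) + T_w⁴ = 592/(0.59·5.67×10⁻⁸·0.009161) + (1410)⁴
    = 1.932×10¹² + 3.953×10¹² = 5.884×10¹² K⁴.

T ≈ 1560 K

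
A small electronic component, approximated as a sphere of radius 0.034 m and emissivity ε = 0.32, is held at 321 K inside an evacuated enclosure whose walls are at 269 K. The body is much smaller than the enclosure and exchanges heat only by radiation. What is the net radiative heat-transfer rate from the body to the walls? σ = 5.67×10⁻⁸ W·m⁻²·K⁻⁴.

For a small grey body in a large enclosure: P_net = εσA(T_body⁴ − T_wall⁴).
A = 4πr² = 0.01453 m²; T_body⁴ − T_wall⁴ = 1.062×10¹⁰ − 5.236×10⁹ = 5.381×10⁹ K⁴.
|P_net| = 0.32·5.67×10⁻⁸·0.01453·5.381×10⁹.

P_net ≈ 1.42 W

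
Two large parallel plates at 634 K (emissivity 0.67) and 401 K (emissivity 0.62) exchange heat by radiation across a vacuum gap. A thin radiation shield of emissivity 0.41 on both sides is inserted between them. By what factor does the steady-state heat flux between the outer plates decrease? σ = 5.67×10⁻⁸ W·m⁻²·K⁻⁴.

Without shield: q₀ = σΔ(T⁴)/(1/ε₁+1/ε₂−1) with denominator 2.105.
With shield the two gaps are in series; the resistances add: (1/ε₁+1/ε_s−1)+(1/ε_s+1/ε₂−1) = 2.932+3.052 = 5.983.
Heat-flux ratio q₀/q = 5.983/2.105.

factor ≈ 2.84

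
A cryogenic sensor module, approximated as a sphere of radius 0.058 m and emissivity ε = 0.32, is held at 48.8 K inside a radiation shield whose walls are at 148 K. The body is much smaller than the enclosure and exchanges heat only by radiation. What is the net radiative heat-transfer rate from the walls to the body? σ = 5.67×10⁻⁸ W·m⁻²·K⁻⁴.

For a small grey body in a large enclosure: P_net = εσA(T_body⁴ − T_wall⁴).
A = 4πr² = 0.04227 m²; T_body⁴ − T_wall⁴ = 5.671×10⁶ − 4.798×10⁸ = -4.741×10⁸ K⁴.
|P_net| = 0.32·5.67×10⁻⁸·0.04227·4.741×10⁸.

P_net ≈ 0.364 W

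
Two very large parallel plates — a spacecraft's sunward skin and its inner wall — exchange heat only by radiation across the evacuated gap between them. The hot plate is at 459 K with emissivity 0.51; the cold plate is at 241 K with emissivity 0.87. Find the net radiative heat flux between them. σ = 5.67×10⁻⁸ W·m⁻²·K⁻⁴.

q ≈ 1100 W/m²

For two infinite grey parallel plates, q = σ(T₁⁴ − T₂⁴)/(1/ε₁ + 1/ε₂ − 1).
T₁⁴ − T₂⁴ = 4.439×10¹⁰ − 3.373×10⁹ = 4.101×10¹⁰ K⁴.
1/ε₁ + 1/ε₂ − 1 = 1.961 + 1.149 − 1 = 2.110.
q = 5.67×10⁻⁸ × 4.101×10¹⁰ / 2.110.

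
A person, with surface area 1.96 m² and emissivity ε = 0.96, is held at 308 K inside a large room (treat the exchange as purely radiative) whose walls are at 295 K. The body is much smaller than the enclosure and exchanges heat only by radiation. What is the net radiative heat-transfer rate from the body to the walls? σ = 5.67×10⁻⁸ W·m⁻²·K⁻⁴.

For a small grey body in a large enclosure: P_net = εσA(T_body⁴ − T_wall⁴).
A = 1.96 m²; T_body⁴ − T_wall⁴ = 8.999×10⁹ − 7.573×10⁹ = 1.426×10⁹ K⁴.
|P_net| = 0.96·5.67×10⁻⁸·1.960·1.426×10⁹.

P_net ≈ 152 W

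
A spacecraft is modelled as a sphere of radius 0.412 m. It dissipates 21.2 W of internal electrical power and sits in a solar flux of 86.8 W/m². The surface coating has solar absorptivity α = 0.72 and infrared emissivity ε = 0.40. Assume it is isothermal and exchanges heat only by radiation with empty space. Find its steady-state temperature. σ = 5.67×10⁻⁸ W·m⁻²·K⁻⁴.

T ≈ 183 K

At steady state, absorbed solar power + internal power = radiated power.
Absorbed: α·S·A_cross = 0.72·86.8·0.5333 = 33.33 W (cross-section πr²).
Total input = 33.33 + 21.2 = 54.53 W.
Radiated: εσ·A_surf·T⁴ with A_surf = 4πr² = 2.133 m².
T⁴ = 54.53/(0.40·5.67×10⁻⁸·2.133) = 1.127×10⁹ K⁴.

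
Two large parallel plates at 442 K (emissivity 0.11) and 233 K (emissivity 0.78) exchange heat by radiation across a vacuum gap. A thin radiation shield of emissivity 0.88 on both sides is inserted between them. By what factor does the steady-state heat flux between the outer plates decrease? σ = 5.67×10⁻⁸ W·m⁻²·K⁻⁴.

Without shield: q₀ = σΔ(T⁴)/(1/ε₁+1/ε₂−1) with denominator 9.373.
With shield the two gaps are in series; the resistances add: (1/ε₁+1/ε_s−1)+(1/ε_s+1/ε₂−1) = 9.227+1.418 = 10.65.
Heat-flux ratio q₀/q = 10.65/9.373.

factor ≈ 1.14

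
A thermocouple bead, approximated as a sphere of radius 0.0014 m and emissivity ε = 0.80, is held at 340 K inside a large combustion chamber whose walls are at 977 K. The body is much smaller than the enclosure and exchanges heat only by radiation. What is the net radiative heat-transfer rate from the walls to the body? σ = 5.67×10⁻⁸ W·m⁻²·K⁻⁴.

P_net ≈ 1.00 W

For a small grey body in a large enclosure: P_net = εσA(T_body⁴ − T_wall⁴).
A = 4πr² = 2.463×10⁻⁵ m²; T_body⁴ − T_wall⁴ = 1.336×10¹⁰ − 9.111×10¹¹ = -8.978×10¹¹ K⁴.
|P_net| = 0.80·5.67×10⁻⁸·2.463×10⁻⁵·8.978×10¹¹.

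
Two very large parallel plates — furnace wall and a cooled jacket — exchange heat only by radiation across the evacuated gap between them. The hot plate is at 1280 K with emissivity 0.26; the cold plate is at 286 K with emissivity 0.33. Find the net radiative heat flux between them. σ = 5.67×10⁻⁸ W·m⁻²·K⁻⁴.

For two infinite grey parallel plates, q = σ(T₁⁴ − T₂⁴)/(1/ε₁ + 1/ε₂ − 1).
T₁⁴ − T₂⁴ = 2.684×10¹² − 6.691×10⁹ = 2.678×10¹² K⁴.
1/ε₁ + 1/ε₂ − 1 = 3.846 + 3.030 − 1 = 5.876.
q = 5.67×10⁻⁸ × 2.678×10¹² / 5.876.

q ≈ 25800 W/m²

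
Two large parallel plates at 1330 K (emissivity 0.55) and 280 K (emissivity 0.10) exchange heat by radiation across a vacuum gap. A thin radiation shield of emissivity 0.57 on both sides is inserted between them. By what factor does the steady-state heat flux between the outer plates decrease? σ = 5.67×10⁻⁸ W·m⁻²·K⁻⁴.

Without shield: q₀ = σΔ(T⁴)/(1/ε₁+1/ε₂−1) with denominator 10.82.
With shield the two gaps are in series; the resistances add: (1/ε₁+1/ε_s−1)+(1/ε_s+1/ε₂−1) = 2.573+10.75 = 13.33.
Heat-flux ratio q₀/q = 13.33/10.82.

factor ≈ 1.23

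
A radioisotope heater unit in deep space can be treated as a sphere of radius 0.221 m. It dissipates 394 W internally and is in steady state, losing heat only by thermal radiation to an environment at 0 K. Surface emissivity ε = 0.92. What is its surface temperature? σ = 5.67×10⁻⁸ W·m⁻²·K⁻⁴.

Steady state: internal power = radiated power, P = εσA T⁴.
Radiating area A = 4πr² = 0.6138 m².
T⁴ = P/(εσA) = 394/(0.92·5.67×10⁻⁸·0.6138) = 1.231×10¹⁰ K⁴.
T = (1.231×10¹⁰)^(1/4).

T ≈ 333 K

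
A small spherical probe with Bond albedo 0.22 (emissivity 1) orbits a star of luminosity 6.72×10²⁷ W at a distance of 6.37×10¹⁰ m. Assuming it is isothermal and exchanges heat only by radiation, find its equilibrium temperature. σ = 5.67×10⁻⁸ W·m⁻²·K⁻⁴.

T ≈ 821 K

First find the stellar flux at distance d: S = L/(4πd²) = 6.72×10²⁷/(4π·(6.37×10¹⁰)²) = 1.318×10⁵ W/m².
For an isothermal sphere, absorbed (1−a)S·πr² = emitted σ·4πr²·T⁴, so T⁴ = (1−a)S/(4σ).
T⁴ = 0.780·1.318×10⁵/(4·5.67×10⁻⁸) = 4.532×10¹¹ K⁴.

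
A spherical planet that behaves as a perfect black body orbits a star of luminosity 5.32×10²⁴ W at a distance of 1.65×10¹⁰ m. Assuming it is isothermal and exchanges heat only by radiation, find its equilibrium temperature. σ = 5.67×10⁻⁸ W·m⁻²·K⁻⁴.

First find the stellar flux at distance d: S = L/(4πd²) = 5.32×10²⁴/(4π·(1.65×10¹⁰)²) = 1555 W/m².
For an isothermal sphere, absorbed (1−a)S·πr² = emitted σ·4πr²·T⁴, so T⁴ = (1−a)S/(4σ).
T⁴ = 1.00·1555/(4·5.67×10⁻⁸) = 6.856×10⁹ K⁴.

T ≈ 288 K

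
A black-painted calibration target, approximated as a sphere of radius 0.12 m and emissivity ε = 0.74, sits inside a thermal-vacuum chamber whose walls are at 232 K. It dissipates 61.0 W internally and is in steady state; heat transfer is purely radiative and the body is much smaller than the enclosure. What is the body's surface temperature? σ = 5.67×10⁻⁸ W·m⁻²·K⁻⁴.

For a small grey body in a large enclosure, net radiated power = εσA(T⁴ − T_w⁴).
Steady state: P = εσA(T⁴ − T_w⁴) with A = 4πr² = 0.1810 m².
T⁴ = P/(εσA) + T_w⁴ = 61.0/(0.74·5.67×10⁻⁸·0.1810) + (232)⁴
    = 8.034×10⁹ + 2.897×10⁹ = 1.093×10¹⁰ K⁴.

T ≈ 323 K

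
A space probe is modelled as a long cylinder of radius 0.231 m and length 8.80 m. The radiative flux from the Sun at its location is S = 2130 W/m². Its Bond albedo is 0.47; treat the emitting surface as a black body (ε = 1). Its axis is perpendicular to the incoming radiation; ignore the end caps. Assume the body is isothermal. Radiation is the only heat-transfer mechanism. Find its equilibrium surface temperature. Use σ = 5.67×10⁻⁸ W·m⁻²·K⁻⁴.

At equilibrium, absorbed power = emitted power.
Absorbing cross-section = 2rL = 4.066 m²; emitting surface = 2πrL = 12.77 m² (ratio π).
(1−a)S·A_cross = εσ·A_surf·T⁴  ⇒  T⁴ = (1−a)S/(πσ).
T⁴ = 0.530·2130/(π·5.67×10⁻⁸) = 6.338×10⁹ K⁴.
T = (6.338×10⁹)^(1/4).

T ≈ 282 K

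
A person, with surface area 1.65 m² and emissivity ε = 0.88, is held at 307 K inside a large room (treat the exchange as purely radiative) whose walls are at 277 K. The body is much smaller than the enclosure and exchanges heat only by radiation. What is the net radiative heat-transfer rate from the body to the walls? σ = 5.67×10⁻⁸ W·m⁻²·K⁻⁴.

P_net ≈ 247 W

For a small grey body in a large enclosure: P_net = εσA(T_body⁴ − T_wall⁴).
A = 1.65 m²; T_body⁴ − T_wall⁴ = 8.883×10⁹ − 5.887×10⁹ = 2.996×10⁹ K⁴.
|P_net| = 0.88·5.67×10⁻⁸·1.650·2.996×10⁹.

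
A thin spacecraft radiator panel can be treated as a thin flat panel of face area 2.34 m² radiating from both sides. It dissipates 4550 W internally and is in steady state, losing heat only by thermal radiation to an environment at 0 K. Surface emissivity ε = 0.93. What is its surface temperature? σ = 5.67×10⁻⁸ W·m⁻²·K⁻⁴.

T ≈ 368 K

Steady state: internal power = radiated power, P = εσA T⁴.
Radiating area A = 2·2.34 = 4.680 m².
T⁴ = P/(εσA) = 4550/(0.93·5.67×10⁻⁸·4.680) = 1.844×10¹⁰ K⁴.
T = (1.844×10¹⁰)^(1/4).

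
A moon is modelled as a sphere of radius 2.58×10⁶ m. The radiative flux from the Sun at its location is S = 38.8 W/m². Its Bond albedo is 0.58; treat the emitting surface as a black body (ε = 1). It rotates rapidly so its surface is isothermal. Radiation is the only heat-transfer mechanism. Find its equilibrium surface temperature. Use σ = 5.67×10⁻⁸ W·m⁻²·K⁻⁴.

T ≈ 92.1 K

At equilibrium, absorbed power = emitted power.
Absorbing cross-section = πr² = 2.091×10¹³ m²; emitting surface = 4πr² = 8.365×10¹³ m² (ratio 4).
(1−a)S·A_cross = εσ·A_surf·T⁴  ⇒  T⁴ = (1−a)S/(4σ).
T⁴ = 0.420·38.8/(4·5.67×10⁻⁸) = 7.185×10⁷ K⁴.
T = (7.185×10⁷)^(1/4).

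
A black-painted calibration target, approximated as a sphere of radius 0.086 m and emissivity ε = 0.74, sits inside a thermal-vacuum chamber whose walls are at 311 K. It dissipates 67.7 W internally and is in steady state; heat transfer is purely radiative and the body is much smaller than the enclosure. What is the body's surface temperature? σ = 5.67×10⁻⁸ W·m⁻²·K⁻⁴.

T ≈ 404 K

For a small grey body in a large enclosure, net radiated power = εσA(T⁴ − T_w⁴).
Steady state: P = εσA(T⁴ − T_w⁴) with A = 4πr² = 0.09294 m².
T⁴ = P/(εσA) + T_w⁴ = 67.7/(0.74·5.67×10⁻⁸·0.09294) + (311)⁴
    = 1.736×10¹⁰ + 9.355×10⁹ = 2.672×10¹⁰ K⁴.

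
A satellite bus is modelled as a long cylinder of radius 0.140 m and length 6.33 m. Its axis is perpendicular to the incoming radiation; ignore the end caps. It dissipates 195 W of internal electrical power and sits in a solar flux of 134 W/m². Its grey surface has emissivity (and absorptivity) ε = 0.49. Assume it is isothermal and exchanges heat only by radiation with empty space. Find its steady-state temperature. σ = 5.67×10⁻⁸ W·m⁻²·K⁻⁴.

T ≈ 212 K

At steady state, absorbed solar power + internal power = radiated power.
Absorbed: α·S·A_cross = 0.49·134·1.772 = 116.4 W (cross-section 2rL).
Total input = 116.4 + 195 = 311.4 W.
Radiated: εσ·A_surf·T⁴ with A_surf = 2πrL = 5.568 m².
T⁴ = 311.4/(0.49·5.67×10⁻⁸·5.568) = 2.013×10⁹ K⁴.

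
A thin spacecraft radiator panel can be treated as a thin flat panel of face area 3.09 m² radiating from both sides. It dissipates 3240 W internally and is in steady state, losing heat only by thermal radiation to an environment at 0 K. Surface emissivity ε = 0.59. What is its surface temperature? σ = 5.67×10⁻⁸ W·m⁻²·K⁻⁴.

T ≈ 354 K

Steady state: internal power = radiated power, P = εσA T⁴.
Radiating area A = 2·3.09 = 6.180 m².
T⁴ = P/(εσA) = 3240/(0.59·5.67×10⁻⁸·6.180) = 1.567×10¹⁰ K⁴.
T = (1.567×10¹⁰)^(1/4).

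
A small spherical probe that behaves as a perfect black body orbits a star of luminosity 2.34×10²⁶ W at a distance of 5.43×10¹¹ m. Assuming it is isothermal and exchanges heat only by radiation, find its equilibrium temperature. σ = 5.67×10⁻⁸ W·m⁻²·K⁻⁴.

T ≈ 129 K

First find the stellar flux at distance d: S = L/(4πd²) = 2.34×10²⁶/(4π·(5.43×10¹¹)²) = 63.15 W/m².
For an isothermal sphere, absorbed (1−a)S·πr² = emitted σ·4πr²·T⁴, so T⁴ = (1−a)S/(4σ).
T⁴ = 1.00·63.15/(4·5.67×10⁻⁸) = 2.785×10⁸ K⁴.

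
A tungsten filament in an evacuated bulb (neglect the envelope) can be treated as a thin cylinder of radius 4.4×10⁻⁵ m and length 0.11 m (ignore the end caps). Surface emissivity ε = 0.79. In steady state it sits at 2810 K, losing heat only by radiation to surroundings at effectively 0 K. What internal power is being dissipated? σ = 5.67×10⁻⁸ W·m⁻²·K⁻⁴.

Steady state: P = εσA T⁴.
A = 2πrL = 3.041×10⁻⁵ m²; T⁴ = (2810)⁴ = 6.235×10¹³ K⁴.
P = 0.79 × 5.67×10⁻⁸ × 3.041×10⁻⁵ × 6.235×10¹³.

P ≈ 84.9 W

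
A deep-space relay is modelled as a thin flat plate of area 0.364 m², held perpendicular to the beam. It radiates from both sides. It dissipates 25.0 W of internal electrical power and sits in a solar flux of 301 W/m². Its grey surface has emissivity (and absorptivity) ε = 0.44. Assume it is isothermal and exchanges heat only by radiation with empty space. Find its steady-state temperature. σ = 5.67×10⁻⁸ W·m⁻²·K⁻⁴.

T ≈ 252 K

At steady state, absorbed solar power + internal power = radiated power.
Absorbed: α·S·A_cross = 0.44·301·0.3640 = 48.21 W (cross-section A).
Total input = 48.21 + 25.0 = 73.21 W.
Radiated: εσ·A_surf·T⁴ with A_surf = 2A = 0.7280 m².
T⁴ = 73.21/(0.44·5.67×10⁻⁸·0.7280) = 4.031×10⁹ K⁴.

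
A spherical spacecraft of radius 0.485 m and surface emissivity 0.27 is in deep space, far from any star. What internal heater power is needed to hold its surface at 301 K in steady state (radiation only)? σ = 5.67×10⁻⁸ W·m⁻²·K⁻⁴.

P = εσ·4πr²·T⁴.
4πr² = 2.956 m²; T⁴ = 8.209×10⁹ K⁴.
P = 0.27·5.67×10⁻⁸·2.956·8.209×10⁹.

P ≈ 371 W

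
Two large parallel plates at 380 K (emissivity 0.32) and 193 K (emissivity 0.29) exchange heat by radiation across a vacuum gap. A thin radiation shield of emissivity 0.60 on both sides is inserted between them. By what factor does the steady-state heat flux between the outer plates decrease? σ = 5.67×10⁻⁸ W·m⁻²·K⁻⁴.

Without shield: q₀ = σΔ(T⁴)/(1/ε₁+1/ε₂−1) with denominator 5.573.
With shield the two gaps are in series; the resistances add: (1/ε₁+1/ε_s−1)+(1/ε_s+1/ε₂−1) = 3.792+4.115 = 7.907.
Heat-flux ratio q₀/q = 7.907/5.573.

factor ≈ 1.42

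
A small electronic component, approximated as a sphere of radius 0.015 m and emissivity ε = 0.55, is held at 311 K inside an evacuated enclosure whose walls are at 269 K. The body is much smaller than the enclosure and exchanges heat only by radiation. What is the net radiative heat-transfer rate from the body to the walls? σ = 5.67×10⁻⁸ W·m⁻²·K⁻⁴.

P_net ≈ 0.363 W

For a small grey body in a large enclosure: P_net = εσA(T_body⁴ − T_wall⁴).
A = 4πr² = 0.002827 m²; T_body⁴ − T_wall⁴ = 9.355×10⁹ − 5.236×10⁹ = 4.119×10⁹ K⁴.
|P_net| = 0.55·5.67×10⁻⁸·0.002827·4.119×10⁹.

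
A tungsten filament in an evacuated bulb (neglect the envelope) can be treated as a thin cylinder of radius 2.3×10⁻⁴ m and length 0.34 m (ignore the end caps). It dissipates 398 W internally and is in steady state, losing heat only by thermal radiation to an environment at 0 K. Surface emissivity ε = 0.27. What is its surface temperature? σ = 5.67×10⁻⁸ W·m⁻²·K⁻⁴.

T ≈ 2700 K

Steady state: internal power = radiated power, P = εσA T⁴.
Radiating area A = 2πrL = 4.913×10⁻⁴ m².
T⁴ = P/(εσA) = 398/(0.27·5.67×10⁻⁸·4.913×10⁻⁴) = 5.291×10¹³ K⁴.
T = (5.291×10¹³)^(1/4).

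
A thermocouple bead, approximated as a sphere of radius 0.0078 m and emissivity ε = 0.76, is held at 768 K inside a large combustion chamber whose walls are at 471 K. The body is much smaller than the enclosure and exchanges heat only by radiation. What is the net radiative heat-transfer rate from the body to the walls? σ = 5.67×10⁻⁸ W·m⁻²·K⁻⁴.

For a small grey body in a large enclosure: P_net = εσA(T_body⁴ − T_wall⁴).
A = 4πr² = 7.645×10⁻⁴ m²; T_body⁴ − T_wall⁴ = 3.479×10¹¹ − 4.921×10¹⁰ = 2.987×10¹¹ K⁴.
|P_net| = 0.76·5.67×10⁻⁸·7.645×10⁻⁴·2.987×10¹¹.

P_net ≈ 9.84 W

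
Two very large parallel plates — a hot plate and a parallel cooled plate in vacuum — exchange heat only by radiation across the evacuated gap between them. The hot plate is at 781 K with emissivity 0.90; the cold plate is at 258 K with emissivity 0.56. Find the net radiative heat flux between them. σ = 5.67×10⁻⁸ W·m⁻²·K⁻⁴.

q ≈ 11000 W/m²

For two infinite grey parallel plates, q = σ(T₁⁴ − T₂⁴)/(1/ε₁ + 1/ε₂ − 1).
T₁⁴ − T₂⁴ = 3.721×10¹¹ − 4.431×10⁹ = 3.676×10¹¹ K⁴.
1/ε₁ + 1/ε₂ − 1 = 1.111 + 1.786 − 1 = 1.897.
q = 5.67×10⁻⁸ × 3.676×10¹¹ / 1.897.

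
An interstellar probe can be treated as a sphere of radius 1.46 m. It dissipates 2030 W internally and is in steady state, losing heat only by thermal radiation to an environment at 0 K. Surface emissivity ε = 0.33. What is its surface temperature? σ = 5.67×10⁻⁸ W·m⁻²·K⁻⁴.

Steady state: internal power = radiated power, P = εσA T⁴.
Radiating area A = 4πr² = 26.79 m².
T⁴ = P/(εσA) = 2030/(0.33·5.67×10⁻⁸·26.79) = 4.050×10⁹ K⁴.
T = (4.050×10⁹)^(1/4).

T ≈ 252 K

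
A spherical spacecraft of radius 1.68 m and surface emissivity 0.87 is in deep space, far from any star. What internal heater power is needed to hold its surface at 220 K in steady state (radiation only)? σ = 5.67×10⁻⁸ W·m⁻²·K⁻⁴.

P = εσ·4πr²·T⁴.
4πr² = 35.47 m²; T⁴ = 2.343×10⁹ K⁴.
P = 0.87·5.67×10⁻⁸·35.47·2.343×10⁹.

P ≈ 4100 W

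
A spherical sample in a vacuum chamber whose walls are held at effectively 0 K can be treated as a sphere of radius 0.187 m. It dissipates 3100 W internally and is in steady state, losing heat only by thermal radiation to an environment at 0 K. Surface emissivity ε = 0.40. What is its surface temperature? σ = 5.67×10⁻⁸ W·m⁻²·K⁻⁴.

T ≈ 747 K

Steady state: internal power = radiated power, P = εσA T⁴.
Radiating area A = 4πr² = 0.4394 m².
T⁴ = P/(εσA) = 3100/(0.40·5.67×10⁻⁸·0.4394) = 3.110×10¹¹ K⁴.
T = (3.110×10¹¹)^(1/4).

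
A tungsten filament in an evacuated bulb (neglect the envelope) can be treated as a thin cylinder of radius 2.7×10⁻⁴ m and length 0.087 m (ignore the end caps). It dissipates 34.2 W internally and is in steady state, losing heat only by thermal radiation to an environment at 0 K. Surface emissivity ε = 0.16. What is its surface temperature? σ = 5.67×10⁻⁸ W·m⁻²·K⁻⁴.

T ≈ 2250 K

Steady state: internal power = radiated power, P = εσA T⁴.
Radiating area A = 2πrL = 1.476×10⁻⁴ m².
T⁴ = P/(εσA) = 34.2/(0.16·5.67×10⁻⁸·1.476×10⁻⁴) = 2.554×10¹³ K⁴.
T = (2.554×10¹³)^(1/4).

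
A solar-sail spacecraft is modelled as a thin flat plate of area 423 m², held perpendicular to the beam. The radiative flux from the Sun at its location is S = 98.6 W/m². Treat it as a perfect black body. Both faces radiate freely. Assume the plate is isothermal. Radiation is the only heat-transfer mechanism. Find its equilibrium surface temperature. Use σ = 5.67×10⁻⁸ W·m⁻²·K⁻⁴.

At equilibrium, absorbed power = emitted power.
Absorbing cross-section = A = 423.0 m²; emitting surface = 2A = 846.0 m² (ratio 2).
S·A_cross = εσ·A_surf·T⁴  ⇒  T⁴ = S/(2σ).
T⁴ = 1.00·98.6/(2·5.67×10⁻⁸) = 8.695×10⁸ K⁴.
T = (8.695×10⁸)^(1/4).

T ≈ 172 K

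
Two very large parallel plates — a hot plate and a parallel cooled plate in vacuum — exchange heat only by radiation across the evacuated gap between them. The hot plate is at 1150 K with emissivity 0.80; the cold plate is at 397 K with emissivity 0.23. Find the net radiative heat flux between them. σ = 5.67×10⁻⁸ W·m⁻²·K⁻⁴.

For two infinite grey parallel plates, q = σ(T₁⁴ − T₂⁴)/(1/ε₁ + 1/ε₂ − 1).
T₁⁴ − T₂⁴ = 1.749×10¹² − 2.484×10¹⁰ = 1.724×10¹² K⁴.
1/ε₁ + 1/ε₂ − 1 = 1.250 + 4.348 − 1 = 4.598.
q = 5.67×10⁻⁸ × 1.724×10¹² / 4.598.

q ≈ 21300 W/m²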